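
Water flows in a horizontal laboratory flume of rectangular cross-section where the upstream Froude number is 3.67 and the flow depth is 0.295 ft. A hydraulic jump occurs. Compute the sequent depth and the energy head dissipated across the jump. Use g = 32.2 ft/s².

y₂ = 1.39 ft; ΔE = 0.802 ft

Fr₁ = 3.67 (given).
Bélanger equation: y₂/y₁ = ½[√(1 + 8Fr₁²) − 1] = ½[√108.8 − 1] = 4.71.
y₂ = 4.71 × 0.295 = 1.39 ft.
V₁ = Fr₁·√(g·y₁) = 3.67×√(32.2×0.295) = 11.3 ft/s; q = V₁·y₁ = 3.34 ft²/s. V₂ = q/y₂ = 3.34/1.39 = 2.40 ft/s. E₁ = y₁ + V₁²/2g = 2.28 ft; E₂ = y₂ + V₂²/2g = 1.48 ft. ΔE = E₁ − E₂ = 0.802 ft.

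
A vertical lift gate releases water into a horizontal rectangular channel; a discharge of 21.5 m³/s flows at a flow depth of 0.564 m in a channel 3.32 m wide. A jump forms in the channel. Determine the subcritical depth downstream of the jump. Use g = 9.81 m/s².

q = Q/b = 21.5/3.32 = 6.48 m²/s; V₁ = q/y₁ = 11.5 m/s. Fr₁ = V₁/√(g·y₁) = 4.88.
From the momentum equation for a rectangular channel, y₂/y₁ = ½[√(1 + 8Fr₁²) − 1] = ½[√191.6 − 1] = 6.42.
y₂ = 6.42 × 0.564 = 3.62 m.

y₂ = 3.62 m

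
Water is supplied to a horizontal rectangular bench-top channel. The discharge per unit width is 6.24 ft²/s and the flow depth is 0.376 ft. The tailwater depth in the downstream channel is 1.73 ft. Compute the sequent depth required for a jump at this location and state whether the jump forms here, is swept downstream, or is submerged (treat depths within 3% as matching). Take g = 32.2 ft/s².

y₂ = 2.36 ft; the jump is swept downstream

V₁ = q/y₁ = 6.24/0.376 = 16.6 ft/s. Fr₁ = V₁/√(g·y₁) = 16.6/√(32.2×0.376) = 4.77.
Sequent-depth ratio: y₂/y₁ = ½[√(1 + 8Fr₁²) − 1] = ½[√183.0 − 1] = 6.26.
y₂ = 6.26 × 0.376 = 2.36 ft.
Tailwater y_tw = 1.73 ft: y_tw < y₂, so the jump is swept downstream.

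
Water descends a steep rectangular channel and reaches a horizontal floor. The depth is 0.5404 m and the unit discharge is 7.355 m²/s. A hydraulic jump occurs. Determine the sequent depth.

y₂ = 4.255 m

V₁ = q/y₁ = 7.355/0.5404 = 13.61 m/s. Fr₁ = V₁/√(g·y₁) = 13.61/√(9.81×0.5404) = 5.911.
Sequent-depth ratio: y₂/y₁ = ½[√(1 + 8Fr₁²) − 1] = ½[√280.54 − 1] = 7.875.
y₂ = 7.875 × 0.5404 = 4.255 m.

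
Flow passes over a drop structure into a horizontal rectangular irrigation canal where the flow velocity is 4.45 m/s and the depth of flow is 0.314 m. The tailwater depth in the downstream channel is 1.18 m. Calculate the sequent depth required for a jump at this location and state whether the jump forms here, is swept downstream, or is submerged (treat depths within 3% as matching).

y₂ = 0.980 m; the jump is submerged

Fr₁ = V₁/√(g·y₁) = 4.45/√(9.81×0.314) = 2.54.
From the momentum equation for a rectangular channel, y₂/y₁ = ½[√(1 + 8Fr₁²) − 1] = ½[√52.43 − 1] = 3.12.
y₂ = 3.12 × 0.314 = 0.980 m.
Tailwater y_tw = 1.18 m: y_tw > y₂, so the jump is submerged.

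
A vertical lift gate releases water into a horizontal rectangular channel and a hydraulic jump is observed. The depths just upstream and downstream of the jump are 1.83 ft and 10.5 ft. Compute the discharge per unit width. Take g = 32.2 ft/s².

For a rectangular channel the momentum equation gives q² = ½·g·y₁·y₂·(y₁ + y₂) = ½×32.2×1.83×10.5×12.3 = 3814.
q = √3814 = 61.8 ft²/s.

q = 61.8 ft²/s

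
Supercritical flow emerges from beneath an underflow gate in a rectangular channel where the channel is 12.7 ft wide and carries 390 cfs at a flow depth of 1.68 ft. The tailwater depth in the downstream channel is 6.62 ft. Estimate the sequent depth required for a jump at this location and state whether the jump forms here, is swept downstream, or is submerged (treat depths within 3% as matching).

q = Q/b = 390/12.7 = 30.7 ft²/s; V₁ = q/y₁ = 18.3 ft/s. Fr₁ = V₁/√(g·y₁) = 2.49.
Conjugate-depth relation: y₂/y₁ = ½[√(1 + 8Fr₁²) − 1] = ½[√50.41 − 1] = 3.05.
y₂ = 3.05 × 1.68 = 5.12 ft.
Tailwater y_tw = 6.62 ft: y_tw > y₂, so the jump is submerged.

y₂ = 5.12 ft; the jump is submerged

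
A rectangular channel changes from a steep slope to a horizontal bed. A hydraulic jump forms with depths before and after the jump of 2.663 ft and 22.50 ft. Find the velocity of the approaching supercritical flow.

For a rectangular channel the momentum equation gives q² = ½·g·y₁·y₂·(y₁ + y₂) = ½×32.2×2.663×22.50×25.16 = 24274.
q = √24274 = 155.8 ft²/s.
V₁ = q/y₁ = 155.8/2.663 = 58.51 ft/s.

V₁ = 58.51 ft/s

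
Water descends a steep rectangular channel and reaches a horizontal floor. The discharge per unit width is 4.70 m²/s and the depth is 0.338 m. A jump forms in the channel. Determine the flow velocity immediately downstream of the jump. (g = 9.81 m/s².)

V₁ = q/y₁ = 4.70/0.338 = 13.9 m/s. Fr₁ = V₁/√(g·y₁) = 13.9/√(9.81×0.338) = 7.64.
By Bélanger, y₂/y₁ = ½[√(1 + 8Fr₁²) − 1] = ½[√467.5 − 1] = 10.3.
y₂ = 10.3 × 0.338 = 3.49 m.
V₂ = q/y₂ = 4.70/3.49 = 1.35 m/s.

V₂ = 1.35 m/s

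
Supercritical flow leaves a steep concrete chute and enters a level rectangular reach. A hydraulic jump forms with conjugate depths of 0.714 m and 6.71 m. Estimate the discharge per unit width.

For a rectangular channel the momentum equation gives q² = ½·g·y₁·y₂·(y₁ + y₂) = ½×9.81×0.714×6.71×7.42 = 174.
q = √174 = 13.2 m²/s.

q = 13.2 m²/s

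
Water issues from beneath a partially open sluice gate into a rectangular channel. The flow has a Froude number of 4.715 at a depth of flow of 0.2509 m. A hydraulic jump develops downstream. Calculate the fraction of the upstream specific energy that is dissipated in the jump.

ΔE/E₁ = 0.465 (46.5%)

Fr₁ = 4.715 (given).
From the momentum equation for a rectangular channel, y₂/y₁ = ½[√(1 + 8Fr₁²) − 1] = ½[√178.85 − 1] = 6.187.
y₂ = 6.187 × 0.2509 = 1.552 m.
E₁ = y₁(1 + Fr₁²/2) = 0.2509×(1 + 4.715²/2) = 3.040 m. ΔE = (y₂ − y₁)³/(4y₁y₂) = 1.415 m. ΔE/E₁ = 1.415/3.040 = 0.465.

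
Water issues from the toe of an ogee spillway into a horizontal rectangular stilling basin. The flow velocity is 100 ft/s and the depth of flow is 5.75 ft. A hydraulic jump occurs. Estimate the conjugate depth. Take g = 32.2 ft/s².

y₂ = 57.0 ft

Fr₁ = V₁/√(g·y₁) = 100/√(32.2×5.75) = 7.35.
From the momentum equation for a rectangular channel, y₂/y₁ = ½[√(1 + 8Fr₁²) − 1] = ½[√433.1 − 1] = 9.91.
y₂ = 9.91 × 5.75 = 57.0 ft.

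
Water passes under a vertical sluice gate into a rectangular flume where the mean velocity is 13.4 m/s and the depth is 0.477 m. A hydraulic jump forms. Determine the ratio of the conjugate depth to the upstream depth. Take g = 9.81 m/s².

y₂/y₁ = 8.27

Fr₁ = V₁/√(g·y₁) = 13.4/√(9.81×0.477) = 6.19.
From the momentum equation for a rectangular channel, y₂/y₁ = ½[√(1 + 8Fr₁²) − 1] = ½[√308.0 − 1] = 8.27.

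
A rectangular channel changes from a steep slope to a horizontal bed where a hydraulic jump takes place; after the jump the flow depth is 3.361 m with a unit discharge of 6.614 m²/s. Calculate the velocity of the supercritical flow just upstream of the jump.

V₁ = 10.02 m/s

V₂ = q/y₂ = 6.614/3.361 = 1.968 m/s; Fr₂ = V₂/√(g·y₂) = 0.3427.
The Bélanger relation is symmetric: y₁/y₂ = ½[√(1 + 8Fr₂²) − 1] = ½[√1.9396 − 1] = 0.1963.
y₁ = 0.1963 × 3.361 = 0.6599 m.
V₁ = q/y₁ = 6.614/0.6599 = 10.02 m/s.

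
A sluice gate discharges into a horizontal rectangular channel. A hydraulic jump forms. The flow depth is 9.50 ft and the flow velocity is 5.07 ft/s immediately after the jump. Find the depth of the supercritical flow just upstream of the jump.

y₁ = 1.39 ft

Fr₂ = V₂/√(g·y₂) = 5.07/√(32.2×9.50) = 0.290.
Applying the sequent-depth relation in reverse, y₁/y₂ = ½[√(1 + 8Fr₂²) − 1] = ½[√1.672 − 1] = 0.147.
y₁ = 0.147 × 9.50 = 1.39 ft.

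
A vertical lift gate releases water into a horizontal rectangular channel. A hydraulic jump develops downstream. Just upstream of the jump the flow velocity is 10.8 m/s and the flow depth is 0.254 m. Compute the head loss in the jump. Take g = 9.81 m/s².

Fr₁ = V₁/√(g·y₁) = 10.8/√(9.81×0.254) = 6.84.
Sequent-depth ratio: y₂/y₁ = ½[√(1 + 8Fr₁²) − 1] = ½[√375.5 − 1] = 9.19.
y₂ = 9.19 × 0.254 = 2.33 m.
q = V₁·y₁ = 10.8 × 0.254 = 2.74 m²/s. V₂ = q/y₂ = 2.74/2.33 = 1.18 m/s. E₁ = y₁ + V₁²/2g = 6.20 m; E₂ = y₂ + V₂²/2g = 2.40 m. ΔE = E₁ − E₂ = 3.79 m.

ΔE = 3.79 m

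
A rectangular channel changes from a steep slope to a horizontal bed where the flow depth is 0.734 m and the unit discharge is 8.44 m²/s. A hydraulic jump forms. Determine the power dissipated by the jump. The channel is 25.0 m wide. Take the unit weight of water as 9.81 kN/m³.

V₁ = q/y₁ = 8.44/0.734 = 11.5 m/s. Fr₁ = V₁/√(g·y₁) = 11.5/√(9.81×0.734) = 4.29.
Bélanger equation: y₂/y₁ = ½[√(1 + 8Fr₁²) − 1] = ½[√147.9 − 1] = 5.58.
y₂ = 5.58 × 0.734 = 4.10 m.
Head loss: ΔE = (y₂ − y₁)³/(4y₁y₂) = (4.10 − 0.734)³/(4×0.734×4.10) = 38.0/12.0 = 3.16 m.
Q = q·b = 8.44 × 25.0 = 211 m³/s. P = γ·Q·ΔE = 9.81 × 211 × 3.16 = 6542 kW.

P = 6542 kW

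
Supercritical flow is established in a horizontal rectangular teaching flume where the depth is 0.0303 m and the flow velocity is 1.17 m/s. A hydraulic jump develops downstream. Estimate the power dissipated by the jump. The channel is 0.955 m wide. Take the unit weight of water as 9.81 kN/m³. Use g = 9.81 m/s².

Fr₁ = V₁/√(g·y₁) = 1.17/√(9.81×0.0303) = 2.15.
By Bélanger, y₂/y₁ = ½[√(1 + 8Fr₁²) − 1] = ½[√37.84 − 1] = 2.58.
y₂ = 2.58 × 0.0303 = 0.0780 m.
q = V₁·y₁ = 1.17 × 0.0303 = 0.0355 m²/s. V₂ = q/y₂ = 0.0355/0.0780 = 0.454 m/s. E₁ = y₁ + V₁²/2g = 0.100 m; E₂ = y₂ + V₂²/2g = 0.0886 m. ΔE = E₁ − E₂ = 0.0115 m.
Q = q·b = 0.0355 × 0.955 = 0.0339 m³/s. P = γ·Q·ΔE = 9.81 × 0.0339 × 0.0115 = 0.00382 kW.

P = 0.00382 kW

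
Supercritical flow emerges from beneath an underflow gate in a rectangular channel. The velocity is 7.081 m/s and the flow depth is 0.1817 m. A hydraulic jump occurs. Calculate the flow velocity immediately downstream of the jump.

V₂ = 1.009 m/s

Fr₁ = V₁/√(g·y₁) = 7.081/√(9.81×0.1817) = 5.304.
Conjugate-depth relation: y₂/y₁ = ½[√(1 + 8Fr₁²) − 1] = ½[√226.04 − 1] = 7.017.
y₂ = 7.017 × 0.1817 = 1.275 m.
q = V₁·y₁ = 7.081 × 0.1817 = 1.287 m²/s.
V₂ = q/y₂ = 1.287/1.275 = 1.009 m/s.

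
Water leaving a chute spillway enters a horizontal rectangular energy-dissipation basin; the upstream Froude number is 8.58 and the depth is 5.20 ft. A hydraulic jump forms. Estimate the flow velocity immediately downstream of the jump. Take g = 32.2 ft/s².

V₂ = 9.53 ft/s

Fr₁ = 8.58 (given).
From the momentum equation for a rectangular channel, y₂/y₁ = ½[√(1 + 8Fr₁²) − 1] = ½[√589.9 − 1] = 11.6.
y₂ = 11.6 × 5.20 = 60.6 ft.
V₁ = Fr₁·√(g·y₁) = 8.58×√(32.2×5.20) = 111 ft/s; q = V₁·y₁ = 577 ft²/s.
V₂ = q/y₂ = 577/60.6 = 9.53 ft/s.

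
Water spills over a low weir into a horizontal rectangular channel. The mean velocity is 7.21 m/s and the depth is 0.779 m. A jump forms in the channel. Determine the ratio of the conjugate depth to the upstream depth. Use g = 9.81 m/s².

Fr₁ = V₁/√(g·y₁) = 7.21/√(9.81×0.779) = 2.61.
By Bélanger, y₂/y₁ = ½[√(1 + 8Fr₁²) − 1] = ½[√55.42 − 1] = 3.22.

y₂/y₁ = 3.22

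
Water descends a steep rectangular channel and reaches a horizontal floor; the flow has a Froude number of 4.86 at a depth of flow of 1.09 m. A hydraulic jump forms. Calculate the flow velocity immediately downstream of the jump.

V₂ = 2.49 m/s

Fr₁ = 4.86 (given).
By Bélanger, y₂/y₁ = ½[√(1 + 8Fr₁²) − 1] = ½[√190.0 − 1] = 6.39.
y₂ = 6.39 × 1.09 = 6.97 m.
V₁ = Fr₁·√(g·y₁) = 4.86×√(9.81×1.09) = 15.9 m/s; q = V₁·y₁ = 17.3 m²/s.
V₂ = q/y₂ = 17.3/6.97 = 2.49 m/s.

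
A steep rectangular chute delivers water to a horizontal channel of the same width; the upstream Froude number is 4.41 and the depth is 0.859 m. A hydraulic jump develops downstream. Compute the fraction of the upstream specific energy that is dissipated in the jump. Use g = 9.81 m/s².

Fr₁ = 4.41 (given).
From the momentum equation for a rectangular channel, y₂/y₁ = ½[√(1 + 8Fr₁²) − 1] = ½[√156.6 − 1] = 5.76.
y₂ = 5.76 × 0.859 = 4.94 m.
E₁ = y₁(1 + Fr₁²/2) = 0.859×(1 + 4.41²/2) = 9.21 m. ΔE = (y₂ − y₁)³/(4y₁y₂) = 4.01 m. ΔE/E₁ = 4.01/9.21 = 0.436.

ΔE/E₁ = 0.436 (43.6%)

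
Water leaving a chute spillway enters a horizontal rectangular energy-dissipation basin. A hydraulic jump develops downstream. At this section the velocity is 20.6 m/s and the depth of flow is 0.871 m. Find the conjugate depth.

y₂ = 8.26 m

Fr₁ = V₁/√(g·y₁) = 20.6/√(9.81×0.871) = 7.05.
Conjugate-depth relation: y₂/y₁ = ½[√(1 + 8Fr₁²) − 1] = ½[√398.3 − 1] = 9.48.
y₂ = 9.48 × 0.871 = 8.26 m.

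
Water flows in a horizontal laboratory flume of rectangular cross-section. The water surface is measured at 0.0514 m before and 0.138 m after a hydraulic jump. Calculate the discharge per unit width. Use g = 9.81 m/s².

q = 0.0812 m²/s

For a rectangular channel the momentum equation gives q² = ½·g·y₁·y₂·(y₁ + y₂) = ½×9.81×0.0514×0.138×0.189 = 0.00659.
q = √0.00659 = 0.0812 m²/s.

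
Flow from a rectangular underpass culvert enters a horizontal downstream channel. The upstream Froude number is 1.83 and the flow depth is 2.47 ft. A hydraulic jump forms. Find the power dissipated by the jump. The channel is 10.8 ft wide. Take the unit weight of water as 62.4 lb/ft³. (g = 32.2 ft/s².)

Fr₁ = 1.83 (given).
Sequent-depth ratio: y₂/y₁ = ½[√(1 + 8Fr₁²) − 1] = ½[√27.79 − 1] = 2.14.
y₂ = 2.14 × 2.47 = 5.28 ft.
V₁ = Fr₁·√(g·y₁) = 1.83×√(32.2×2.47) = 16.3 ft/s; q = V₁·y₁ = 40.3 ft²/s. V₂ = q/y₂ = 40.3/5.28 = 7.64 ft/s. E₁ = y₁ + V₁²/2g = 6.61 ft; E₂ = y₂ + V₂²/2g = 6.18 ft. ΔE = E₁ − E₂ = 0.424 ft.
Q = q·b = 40.3 × 10.8 = 435 cfs. P = γ·Q·ΔE/550 = 62.4 × 435 × 0.424 / 550 = 20.9 hp.

P = 20.9 hp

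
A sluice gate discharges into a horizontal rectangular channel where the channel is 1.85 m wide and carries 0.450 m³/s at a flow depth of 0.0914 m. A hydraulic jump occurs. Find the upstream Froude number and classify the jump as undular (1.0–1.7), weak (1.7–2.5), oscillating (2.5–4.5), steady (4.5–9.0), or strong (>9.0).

Fr₁ = 2.81; oscillating jump

q = Q/b = 0.450/1.85 = 0.243 m²/s; V₁ = q/y₁ = 2.66 m/s. Fr₁ = V₁/√(g·y₁) = 2.81.
Fr₁ = 2.81 lies in the oscillating range.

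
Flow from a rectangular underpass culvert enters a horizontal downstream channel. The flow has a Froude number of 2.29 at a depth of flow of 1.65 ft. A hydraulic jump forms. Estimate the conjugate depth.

Fr₁ = 2.29 (given).
Sequent-depth ratio: y₂/y₁ = ½[√(1 + 8Fr₁²) − 1] = ½[√42.95 − 1] = 2.78.
y₂ = 2.78 × 1.65 = 4.58 ft.

y₂ = 4.58 ft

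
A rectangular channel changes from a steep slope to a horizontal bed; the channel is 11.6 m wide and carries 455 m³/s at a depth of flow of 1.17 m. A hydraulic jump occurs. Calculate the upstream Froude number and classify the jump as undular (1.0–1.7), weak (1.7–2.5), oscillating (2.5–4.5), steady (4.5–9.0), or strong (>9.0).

Fr₁ = 9.90; strong jump

q = Q/b = 455/11.6 = 39.2 m²/s; V₁ = q/y₁ = 33.5 m/s. Fr₁ = V₁/√(g·y₁) = 9.90.
Fr₁ = 9.90 lies in the strong range.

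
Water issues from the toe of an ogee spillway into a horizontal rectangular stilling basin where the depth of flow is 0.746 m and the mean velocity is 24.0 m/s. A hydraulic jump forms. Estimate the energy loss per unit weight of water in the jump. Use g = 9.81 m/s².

ΔE = 20.9 m

Fr₁ = V₁/√(g·y₁) = 24.0/√(9.81×0.746) = 8.87.
Sequent-depth ratio: y₂/y₁ = ½[√(1 + 8Fr₁²) − 1] = ½[√630.7 − 1] = 12.1.
y₂ = 12.1 × 0.746 = 8.99 m.
q = V₁·y₁ = 24.0 × 0.746 = 17.9 m²/s. V₂ = q/y₂ = 17.9/8.99 = 1.99 m/s. E₁ = y₁ + V₁²/2g = 30.1 m; E₂ = y₂ + V₂²/2g = 9.20 m. ΔE = E₁ − E₂ = 20.9 m.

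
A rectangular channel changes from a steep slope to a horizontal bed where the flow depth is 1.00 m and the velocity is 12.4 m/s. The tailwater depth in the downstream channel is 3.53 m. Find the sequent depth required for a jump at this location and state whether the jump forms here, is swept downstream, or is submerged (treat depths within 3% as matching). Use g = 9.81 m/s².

Fr₁ = V₁/√(g·y₁) = 12.4/√(9.81×1.00) = 3.96.
Conjugate-depth relation: y₂/y₁ = ½[√(1 + 8Fr₁²) − 1] = ½[√126.4 − 1] = 5.12.
y₂ = 5.12 × 1.00 = 5.12 m.
Tailwater y_tw = 3.53 m: y_tw < y₂, so the jump is swept downstream.

y₂ = 5.12 m; the jump is swept downstream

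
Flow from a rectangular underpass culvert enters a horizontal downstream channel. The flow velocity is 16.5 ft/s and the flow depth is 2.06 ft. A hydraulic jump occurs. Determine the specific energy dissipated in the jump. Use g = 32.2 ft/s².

Fr₁ = V₁/√(g·y₁) = 16.5/√(32.2×2.06) = 2.03.
Bélanger equation: y₂/y₁ = ½[√(1 + 8Fr₁²) − 1] = ½[√33.83 − 1] = 2.41.
y₂ = 2.41 × 2.06 = 4.96 ft.
q = V₁·y₁ = 16.5 × 2.06 = 34.0 ft²/s. V₂ = q/y₂ = 34.0/4.96 = 6.85 ft/s. E₁ = y₁ + V₁²/2g = 6.29 ft; E₂ = y₂ + V₂²/2g = 5.69 ft. ΔE = E₁ − E₂ = 0.597 ft.

ΔE = 0.597 ft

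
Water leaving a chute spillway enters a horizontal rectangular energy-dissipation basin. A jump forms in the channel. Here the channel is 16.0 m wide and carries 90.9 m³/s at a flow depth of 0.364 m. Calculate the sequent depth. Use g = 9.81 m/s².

q = Q/b = 90.9/16.0 = 5.68 m²/s; V₁ = q/y₁ = 15.6 m/s. Fr₁ = V₁/√(g·y₁) = 8.26.
Sequent-depth ratio: y₂/y₁ = ½[√(1 + 8Fr₁²) − 1] = ½[√546.8 − 1] = 11.2.
y₂ = 11.2 × 0.364 = 4.07 m.

y₂ = 4.07 m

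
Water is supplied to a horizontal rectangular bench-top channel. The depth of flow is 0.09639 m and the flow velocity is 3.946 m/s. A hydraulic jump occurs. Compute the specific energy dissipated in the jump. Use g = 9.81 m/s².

Fr₁ = V₁/√(g·y₁) = 3.946/√(9.81×0.09639) = 4.058.
From the momentum equation for a rectangular channel, y₂/y₁ = ½[√(1 + 8Fr₁²) − 1] = ½[√132.74 − 1] = 5.261.
y₂ = 5.261 × 0.09639 = 0.5071 m.
q = V₁·y₁ = 3.946 × 0.09639 = 0.3804 m²/s. V₂ = q/y₂ = 0.3804/0.5071 = 0.7501 m/s. E₁ = y₁ + V₁²/2g = 0.8900 m; E₂ = y₂ + V₂²/2g = 0.5357 m. ΔE = E₁ − E₂ = 0.3543 m.

ΔE = 0.3543 m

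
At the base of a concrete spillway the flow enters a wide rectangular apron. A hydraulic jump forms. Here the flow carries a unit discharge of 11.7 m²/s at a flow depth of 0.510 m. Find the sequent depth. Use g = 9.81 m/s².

y₂ = 7.15 m

V₁ = q/y₁ = 11.7/0.510 = 22.9 m/s. Fr₁ = V₁/√(g·y₁) = 22.9/√(9.81×0.510) = 10.3.
By Bélanger, y₂/y₁ = ½[√(1 + 8Fr₁²) − 1] = ½[√842.6 − 1] = 14.0.
y₂ = 14.0 × 0.510 = 7.15 m.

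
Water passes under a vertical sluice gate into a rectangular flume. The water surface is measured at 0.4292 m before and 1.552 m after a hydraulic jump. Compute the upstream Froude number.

For a rectangular channel the momentum equation gives q² = ½·g·y₁·y₂·(y₁ + y₂) = ½×9.81×0.4292×1.552×1.981 = 6.473.
q = √6.473 = 2.544 m²/s.
V₁ = q/y₁ = 5.928 m/s; Fr₁ = V₁/√(g·y₁) = 2.889.

Fr₁ = 2.889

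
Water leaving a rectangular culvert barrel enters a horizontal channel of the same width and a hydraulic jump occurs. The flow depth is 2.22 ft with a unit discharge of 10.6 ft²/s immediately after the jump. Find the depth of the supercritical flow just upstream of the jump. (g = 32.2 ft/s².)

V₂ = q/y₂ = 10.6/2.22 = 4.77 ft/s; Fr₂ = V₂/√(g·y₂) = 0.565.
Applying the sequent-depth relation in reverse, y₁/y₂ = ½[√(1 + 8Fr₂²) − 1] = ½[√3.551 − 1] = 0.442.
y₁ = 0.442 × 2.22 = 0.982 ft.

y₁ = 0.982 ft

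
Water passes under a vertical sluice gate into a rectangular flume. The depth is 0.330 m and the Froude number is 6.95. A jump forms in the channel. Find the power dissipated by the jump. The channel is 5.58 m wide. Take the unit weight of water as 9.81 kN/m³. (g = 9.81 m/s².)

Fr₁ = 6.95 (given).
Sequent-depth ratio: y₂/y₁ = ½[√(1 + 8Fr₁²) − 1] = ½[√387.4 − 1] = 9.34.
y₂ = 9.34 × 0.330 = 3.08 m.
V₁ = Fr₁·√(g·y₁) = 6.95×√(9.81×0.330) = 12.5 m/s; q = V₁·y₁ = 4.13 m²/s. V₂ = q/y₂ = 4.13/3.08 = 1.34 m/s. E₁ = y₁ + V₁²/2g = 8.30 m; E₂ = y₂ + V₂²/2g = 3.17 m. ΔE = E₁ − E₂ = 5.13 m.
Q = q·b = 4.13 × 5.58 = 23.0 m³/s. P = γ·Q·ΔE = 9.81 × 23.0 × 5.13 = 1158 kW.

P = 1158 kW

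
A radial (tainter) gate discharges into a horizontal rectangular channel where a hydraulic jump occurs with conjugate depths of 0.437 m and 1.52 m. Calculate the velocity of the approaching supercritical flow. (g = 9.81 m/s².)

V₁ = 5.78 m/s

For a rectangular channel the momentum equation gives q² = ½·g·y₁·y₂·(y₁ + y₂) = ½×9.81×0.437×1.52×1.96 = 6.38.
q = √6.38 = 2.53 m²/s.
V₁ = q/y₁ = 2.53/0.437 = 5.78 m/s.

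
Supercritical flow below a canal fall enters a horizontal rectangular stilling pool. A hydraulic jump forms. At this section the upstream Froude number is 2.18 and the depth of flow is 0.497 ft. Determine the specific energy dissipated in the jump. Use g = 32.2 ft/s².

Fr₁ = 2.18 (given).
Sequent-depth ratio: y₂/y₁ = ½[√(1 + 8Fr₁²) − 1] = ½[√39.02 − 1] = 2.62.
y₂ = 2.62 × 0.497 = 1.30 ft.
V₁ = Fr₁·√(g·y₁) = 2.18×√(32.2×0.497) = 8.72 ft/s; q = V₁·y₁ = 4.33 ft²/s. V₂ = q/y₂ = 4.33/1.30 = 3.32 ft/s. E₁ = y₁ + V₁²/2g = 1.68 ft; E₂ = y₂ + V₂²/2g = 1.48 ft. ΔE = E₁ − E₂ = 0.203 ft.

ΔE = 0.203 ft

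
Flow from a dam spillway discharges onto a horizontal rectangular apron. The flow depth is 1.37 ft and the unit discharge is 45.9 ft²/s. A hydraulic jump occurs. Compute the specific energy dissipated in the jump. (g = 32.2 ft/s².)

ΔE = 9.29 ft

V₁ = q/y₁ = 45.9/1.37 = 33.5 ft/s. Fr₁ = V₁/√(g·y₁) = 33.5/√(32.2×1.37) = 5.04.
Conjugate-depth relation: y₂/y₁ = ½[√(1 + 8Fr₁²) − 1] = ½[√204.6 − 1] = 6.65.
y₂ = 6.65 × 1.37 = 9.11 ft.
Head loss: ΔE = (y₂ − y₁)³/(4y₁y₂) = (9.11 − 1.37)³/(4×1.37×9.11) = 464/49.9 = 9.29 ft.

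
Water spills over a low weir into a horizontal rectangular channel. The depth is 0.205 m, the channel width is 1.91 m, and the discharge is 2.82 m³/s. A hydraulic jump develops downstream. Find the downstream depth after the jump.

y₂ = 1.37 m

q = Q/b = 2.82/1.91 = 1.48 m²/s; V₁ = q/y₁ = 7.20 m/s. Fr₁ = V₁/√(g·y₁) = 5.08.
Conjugate-depth relation: y₂/y₁ = ½[√(1 + 8Fr₁²) − 1] = ½[√207.3 − 1] = 6.70.
y₂ = 6.70 × 0.205 = 1.37 m.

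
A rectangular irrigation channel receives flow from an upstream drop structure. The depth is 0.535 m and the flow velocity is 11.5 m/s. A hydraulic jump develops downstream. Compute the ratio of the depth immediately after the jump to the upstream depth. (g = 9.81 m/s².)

Fr₁ = V₁/√(g·y₁) = 11.5/√(9.81×0.535) = 5.02.
By Bélanger, y₂/y₁ = ½[√(1 + 8Fr₁²) − 1] = ½[√202.6 − 1] = 6.62.

y₂/y₁ = 6.62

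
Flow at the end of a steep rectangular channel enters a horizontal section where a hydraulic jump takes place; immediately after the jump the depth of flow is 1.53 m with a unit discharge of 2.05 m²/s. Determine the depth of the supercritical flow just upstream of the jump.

V₂ = q/y₂ = 2.05/1.53 = 1.34 m/s; Fr₂ = V₂/√(g·y₂) = 0.346.
From the momentum equation (using Fr₂), y₁/y₂ = ½[√(1 + 8Fr₂²) − 1] = ½[√1.957 − 1] = 0.199.
y₁ = 0.199 × 1.53 = 0.305 m.

y₁ = 0.305 m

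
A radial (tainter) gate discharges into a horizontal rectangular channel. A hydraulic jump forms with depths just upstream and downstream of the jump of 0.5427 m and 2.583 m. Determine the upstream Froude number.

Fr₁ = 3.702

For a rectangular channel the momentum equation gives q² = ½·g·y₁·y₂·(y₁ + y₂) = ½×9.81×0.5427×2.583×3.126 = 21.49.
q = √21.49 = 4.636 m²/s.
V₁ = q/y₁ = 8.542 m/s; Fr₁ = V₁/√(g·y₁) = 3.702.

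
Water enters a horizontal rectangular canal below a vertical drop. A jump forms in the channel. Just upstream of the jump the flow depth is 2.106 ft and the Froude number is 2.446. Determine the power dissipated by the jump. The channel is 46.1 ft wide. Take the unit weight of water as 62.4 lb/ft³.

P = 309.7 hp

Fr₁ = 2.446 (given).
Conjugate-depth relation: y₂/y₁ = ½[√(1 + 8Fr₁²) − 1] = ½[√48.863 − 1] = 2.995.
y₂ = 2.995 × 2.106 = 6.308 ft.
Head loss: ΔE = (y₂ − y₁)³/(4y₁y₂) = (6.308 − 2.106)³/(4×2.106×6.308) = 74.18/53.14 = 1.396 ft.
V₁ = Fr₁·√(g·y₁) = 2.446×√(32.2×2.106) = 20.14 ft/s; q = V₁·y₁ = 42.42 ft²/s. Q = q·b = 42.42 × 46.1 = 1956 cfs. P = γ·Q·ΔE/550 = 62.4 × 1956 × 1.396 / 550 = 309.7 hp.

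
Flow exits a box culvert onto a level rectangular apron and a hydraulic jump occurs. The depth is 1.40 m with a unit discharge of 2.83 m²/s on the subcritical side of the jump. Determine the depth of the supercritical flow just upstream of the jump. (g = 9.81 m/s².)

V₂ = q/y₂ = 2.83/1.40 = 2.02 m/s; Fr₂ = V₂/√(g·y₂) = 0.545.
Applying the sequent-depth relation in reverse, y₁/y₂ = ½[√(1 + 8Fr₂²) − 1] = ½[√3.380 − 1] = 0.419.
y₁ = 0.419 × 1.40 = 0.587 m.

y₁ = 0.587 m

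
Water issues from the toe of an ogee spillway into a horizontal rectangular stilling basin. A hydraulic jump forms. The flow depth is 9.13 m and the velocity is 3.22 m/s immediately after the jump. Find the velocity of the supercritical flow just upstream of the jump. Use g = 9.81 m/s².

Fr₂ = V₂/√(g·y₂) = 3.22/√(9.81×9.13) = 0.340.
Since the conjugate-depth ratio holds either way, y₁/y₂ = ½[√(1 + 8Fr₂²) − 1] = ½[√1.926 − 1] = 0.194.
y₁ = 0.194 × 9.13 = 1.77 m.
V₁ = q/y₁ = 29.4/1.77 = 16.6 m/s.

V₁ = 16.6 m/s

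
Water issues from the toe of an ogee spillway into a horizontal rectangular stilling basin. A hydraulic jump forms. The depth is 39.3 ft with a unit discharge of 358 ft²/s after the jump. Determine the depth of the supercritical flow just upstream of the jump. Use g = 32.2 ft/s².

y₁ = 4.61 ft

V₂ = q/y₂ = 358/39.3 = 9.11 ft/s; Fr₂ = V₂/√(g·y₂) = 0.256.
Applying the sequent-depth relation in reverse, y₁/y₂ = ½[√(1 + 8Fr₂²) − 1] = ½[√1.525 − 1] = 0.117.
y₁ = 0.117 × 39.3 = 4.61 ft.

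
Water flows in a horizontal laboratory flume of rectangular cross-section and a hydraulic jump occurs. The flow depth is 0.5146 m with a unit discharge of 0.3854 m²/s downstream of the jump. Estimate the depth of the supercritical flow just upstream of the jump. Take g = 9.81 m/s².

V₂ = q/y₂ = 0.3854/0.5146 = 0.7489 m/s; Fr₂ = V₂/√(g·y₂) = 0.3333.
From the momentum equation (using Fr₂), y₁/y₂ = ½[√(1 + 8Fr₂²) − 1] = ½[√1.8889 − 1] = 0.1872.
y₁ = 0.1872 × 0.5146 = 0.09632 m.

y₁ = 0.09632 m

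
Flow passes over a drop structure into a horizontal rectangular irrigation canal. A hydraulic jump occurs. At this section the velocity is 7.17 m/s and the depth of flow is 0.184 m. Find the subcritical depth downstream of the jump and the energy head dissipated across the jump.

y₂ = 1.30 m; ΔE = 1.45 m

Fr₁ = V₁/√(g·y₁) = 7.17/√(9.81×0.184) = 5.34.
Sequent-depth ratio: y₂/y₁ = ½[√(1 + 8Fr₁²) − 1] = ½[√228.8 − 1] = 7.06.
y₂ = 7.06 × 0.184 = 1.30 m.
q = V₁·y₁ = 7.17 × 0.184 = 1.32 m²/s. V₂ = q/y₂ = 1.32/1.30 = 1.02 m/s. E₁ = y₁ + V₁²/2g = 2.80 m; E₂ = y₂ + V₂²/2g = 1.35 m. ΔE = E₁ − E₂ = 1.45 m.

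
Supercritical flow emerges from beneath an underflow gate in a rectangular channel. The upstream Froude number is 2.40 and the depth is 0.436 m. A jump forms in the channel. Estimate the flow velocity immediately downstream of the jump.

V₂ = 1.69 m/s

Fr₁ = 2.40 (given).
Sequent-depth ratio: y₂/y₁ = ½[√(1 + 8Fr₁²) − 1] = ½[√47.08 − 1] = 2.93.
y₂ = 2.93 × 0.436 = 1.28 m.
V₁ = Fr₁·√(g·y₁) = 2.40×√(9.81×0.436) = 4.96 m/s; q = V₁·y₁ = 2.16 m²/s.
V₂ = q/y₂ = 2.16/1.28 = 1.69 m/s.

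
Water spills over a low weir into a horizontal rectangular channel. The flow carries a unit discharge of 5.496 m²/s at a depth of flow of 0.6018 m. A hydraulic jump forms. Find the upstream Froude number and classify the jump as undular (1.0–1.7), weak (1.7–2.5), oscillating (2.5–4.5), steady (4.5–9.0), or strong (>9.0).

V₁ = q/y₁ = 5.496/0.6018 = 9.133 m/s. Fr₁ = V₁/√(g·y₁) = 9.133/√(9.81×0.6018) = 3.759.
Fr₁ = 3.759 lies in the oscillating range.

Fr₁ = 3.759; oscillating jump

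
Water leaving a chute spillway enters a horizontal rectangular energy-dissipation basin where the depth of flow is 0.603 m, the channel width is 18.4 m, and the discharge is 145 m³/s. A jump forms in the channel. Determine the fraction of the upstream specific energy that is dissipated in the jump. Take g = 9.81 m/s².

q = Q/b = 145/18.4 = 7.88 m²/s; V₁ = q/y₁ = 13.1 m/s. Fr₁ = V₁/√(g·y₁) = 5.37.
Sequent-depth ratio: y₂/y₁ = ½[√(1 + 8Fr₁²) − 1] = ½[√232.0 − 1] = 7.12.
y₂ = 7.12 × 0.603 = 4.29 m.
E₁ = y₁ + V₁²/2g = 9.31 m. ΔE = (y₂ − y₁)³/(4y₁y₂) = 4.85 m. ΔE/E₁ = 4.85/9.31 = 0.521.

ΔE/E₁ = 0.521 (52.1%)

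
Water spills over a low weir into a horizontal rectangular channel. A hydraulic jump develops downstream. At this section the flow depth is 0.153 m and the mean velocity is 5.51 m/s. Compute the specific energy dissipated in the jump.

Fr₁ = V₁/√(g·y₁) = 5.51/√(9.81×0.153) = 4.50.
From the momentum equation for a rectangular channel, y₂/y₁ = ½[√(1 + 8Fr₁²) − 1] = ½[√162.8 − 1] = 5.88.
y₂ = 5.88 × 0.153 = 0.900 m.
Head loss: ΔE = (y₂ − y₁)³/(4y₁y₂) = (0.900 − 0.153)³/(4×0.153×0.900) = 0.416/0.551 = 0.756 m.

ΔE = 0.756 m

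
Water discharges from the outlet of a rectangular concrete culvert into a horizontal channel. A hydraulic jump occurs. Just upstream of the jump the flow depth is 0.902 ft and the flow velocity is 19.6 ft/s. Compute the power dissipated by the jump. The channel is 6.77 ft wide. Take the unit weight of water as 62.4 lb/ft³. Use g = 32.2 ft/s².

P = 32.4 hp

Fr₁ = V₁/√(g·y₁) = 19.6/√(32.2×0.902) = 3.64.
From the momentum equation for a rectangular channel, y₂/y₁ = ½[√(1 + 8Fr₁²) − 1] = ½[√106.8 − 1] = 4.67.
y₂ = 4.67 × 0.902 = 4.21 ft.
q = V₁·y₁ = 19.6 × 0.902 = 17.7 ft²/s. V₂ = q/y₂ = 17.7/4.21 = 4.20 ft/s. E₁ = y₁ + V₁²/2g = 6.87 ft; E₂ = y₂ + V₂²/2g = 4.48 ft. ΔE = E₁ − E₂ = 2.38 ft.
Q = q·b = 17.7 × 6.77 = 120 cfs. P = γ·Q·ΔE/550 = 62.4 × 120 × 2.38 / 550 = 32.4 hp.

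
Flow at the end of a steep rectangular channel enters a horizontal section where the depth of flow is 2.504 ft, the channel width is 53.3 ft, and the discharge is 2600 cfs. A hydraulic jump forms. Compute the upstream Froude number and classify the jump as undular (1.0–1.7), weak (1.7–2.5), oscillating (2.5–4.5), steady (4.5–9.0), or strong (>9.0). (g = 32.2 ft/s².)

q = Q/b = 2600/53.3 = 48.78 ft²/s; V₁ = q/y₁ = 19.48 ft/s. Fr₁ = V₁/√(g·y₁) = 2.170.
Fr₁ = 2.170 lies in the weak range.

Fr₁ = 2.170; weak jump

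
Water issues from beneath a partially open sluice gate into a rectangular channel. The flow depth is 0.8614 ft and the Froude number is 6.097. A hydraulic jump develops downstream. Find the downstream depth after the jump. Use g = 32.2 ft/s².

Fr₁ = 6.097 (given).
Conjugate-depth relation: y₂/y₁ = ½[√(1 + 8Fr₁²) − 1] = ½[√298.39 − 1] = 8.137.
y₂ = 8.137 × 0.8614 = 7.009 ft.

y₂ = 7.009 ft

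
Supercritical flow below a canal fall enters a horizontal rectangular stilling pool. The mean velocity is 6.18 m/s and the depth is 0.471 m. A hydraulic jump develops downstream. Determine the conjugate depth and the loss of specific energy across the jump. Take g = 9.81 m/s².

Fr₁ = V₁/√(g·y₁) = 6.18/√(9.81×0.471) = 2.88.
Sequent-depth ratio: y₂/y₁ = ½[√(1 + 8Fr₁²) − 1] = ½[√67.13 − 1] = 3.60.
y₂ = 3.60 × 0.471 = 1.69 m.
Head loss: ΔE = (y₂ − y₁)³/(4y₁y₂) = (1.69 − 0.471)³/(4×0.471×1.69) = 1.83/3.19 = 0.573 m.

y₂ = 1.69 m; ΔE = 0.573 m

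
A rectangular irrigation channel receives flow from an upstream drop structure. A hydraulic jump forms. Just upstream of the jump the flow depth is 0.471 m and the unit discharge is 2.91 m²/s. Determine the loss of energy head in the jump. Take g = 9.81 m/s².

ΔE = 0.573 m

V₁ = q/y₁ = 2.91/0.471 = 6.18 m/s. Fr₁ = V₁/√(g·y₁) = 6.18/√(9.81×0.471) = 2.87.
Conjugate-depth relation: y₂/y₁ = ½[√(1 + 8Fr₁²) − 1] = ½[√67.09 − 1] = 3.60.
y₂ = 3.60 × 0.471 = 1.69 m.
V₂ = q/y₂ = 2.91/1.69 = 1.72 m/s. E₁ = y₁ + V₁²/2g = 2.42 m; E₂ = y₂ + V₂²/2g = 1.84 m. ΔE = E₁ − E₂ = 0.573 m.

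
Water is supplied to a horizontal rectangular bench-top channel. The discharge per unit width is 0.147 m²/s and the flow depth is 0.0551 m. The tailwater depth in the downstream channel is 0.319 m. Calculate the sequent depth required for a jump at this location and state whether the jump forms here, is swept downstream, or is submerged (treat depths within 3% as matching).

V₁ = q/y₁ = 0.147/0.0551 = 2.67 m/s. Fr₁ = V₁/√(g·y₁) = 2.67/√(9.81×0.0551) = 3.63.
Sequent-depth ratio: y₂/y₁ = ½[√(1 + 8Fr₁²) − 1] = ½[√106.3 − 1] = 4.66.
y₂ = 4.66 × 0.0551 = 0.257 m.
Tailwater y_tw = 0.319 m: y_tw > y₂, so the jump is submerged.

y₂ = 0.257 m; the jump is submerged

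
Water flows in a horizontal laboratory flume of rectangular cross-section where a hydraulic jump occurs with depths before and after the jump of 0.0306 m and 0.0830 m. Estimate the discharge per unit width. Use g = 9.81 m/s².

q = 0.0376 m²/s

For a rectangular channel the momentum equation gives q² = ½·g·y₁·y₂·(y₁ + y₂) = ½×9.81×0.0306×0.0830×0.114 = 0.00142.
q = √0.00142 = 0.0376 m²/s.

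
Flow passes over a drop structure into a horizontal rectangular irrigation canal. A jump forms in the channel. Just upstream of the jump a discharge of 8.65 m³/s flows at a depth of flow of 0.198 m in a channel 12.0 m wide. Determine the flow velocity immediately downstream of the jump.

q = Q/b = 8.65/12.0 = 0.721 m²/s; V₁ = q/y₁ = 3.64 m/s. Fr₁ = V₁/√(g·y₁) = 2.61.
Sequent-depth ratio: y₂/y₁ = ½[√(1 + 8Fr₁²) − 1] = ½[√55.59 − 1] = 3.23.
y₂ = 3.23 × 0.198 = 0.639 m.
V₂ = q/y₂ = 0.721/0.639 = 1.13 m/s.

V₂ = 1.13 m/s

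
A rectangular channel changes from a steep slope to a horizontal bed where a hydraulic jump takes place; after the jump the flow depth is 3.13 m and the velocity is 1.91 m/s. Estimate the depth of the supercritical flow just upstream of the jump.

y₁ = 0.621 m

Fr₂ = V₂/√(g·y₂) = 1.91/√(9.81×3.13) = 0.345.
Applying the sequent-depth relation in reverse, y₁/y₂ = ½[√(1 + 8Fr₂²) − 1] = ½[√1.950 − 1] = 0.198.
y₁ = 0.198 × 3.13 = 0.621 m.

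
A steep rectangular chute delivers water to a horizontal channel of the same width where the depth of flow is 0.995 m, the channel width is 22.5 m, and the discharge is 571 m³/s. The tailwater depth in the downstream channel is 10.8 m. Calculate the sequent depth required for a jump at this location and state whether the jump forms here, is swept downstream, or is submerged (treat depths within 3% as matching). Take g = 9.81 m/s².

y₂ = 11.0 m; the jump forms here

q = Q/b = 571/22.5 = 25.4 m²/s; V₁ = q/y₁ = 25.5 m/s. Fr₁ = V₁/√(g·y₁) = 8.16.
From the momentum equation for a rectangular channel, y₂/y₁ = ½[√(1 + 8Fr₁²) − 1] = ½[√534.2 − 1] = 11.1.
y₂ = 11.1 × 0.995 = 11.0 m.
Tailwater y_tw = 10.8 m: y_tw ≈ y₂, so the jump forms here.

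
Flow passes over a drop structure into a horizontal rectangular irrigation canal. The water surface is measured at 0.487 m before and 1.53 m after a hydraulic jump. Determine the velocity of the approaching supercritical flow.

V₁ = 5.58 m/s

For a rectangular channel the momentum equation gives q² = ½·g·y₁·y₂·(y₁ + y₂) = ½×9.81×0.487×1.53×2.02 = 7.37.
q = √7.37 = 2.72 m²/s.
V₁ = q/y₁ = 2.72/0.487 = 5.58 m/s.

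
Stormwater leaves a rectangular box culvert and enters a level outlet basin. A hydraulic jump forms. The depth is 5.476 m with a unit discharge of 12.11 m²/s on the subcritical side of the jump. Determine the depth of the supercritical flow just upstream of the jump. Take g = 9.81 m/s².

V₂ = q/y₂ = 12.11/5.476 = 2.211 m/s; Fr₂ = V₂/√(g·y₂) = 0.3017.
From the momentum equation (using Fr₂), y₁/y₂ = ½[√(1 + 8Fr₂²) − 1] = ½[√1.7283 − 1] = 0.1573.
y₁ = 0.1573 × 5.476 = 0.8615 m.

y₁ = 0.8615 m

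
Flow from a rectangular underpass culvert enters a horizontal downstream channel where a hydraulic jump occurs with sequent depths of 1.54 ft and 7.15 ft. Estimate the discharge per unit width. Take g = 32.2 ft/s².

q = 39.2 ft²/s

For a rectangular channel the momentum equation gives q² = ½·g·y₁·y₂·(y₁ + y₂) = ½×32.2×1.54×7.15×8.69 = 1541.
q = √1541 = 39.2 ft²/s.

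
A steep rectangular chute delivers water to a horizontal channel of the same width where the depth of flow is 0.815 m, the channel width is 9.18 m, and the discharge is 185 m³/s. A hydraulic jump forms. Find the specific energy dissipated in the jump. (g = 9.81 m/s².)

ΔE = 22.1 m

q = Q/b = 185/9.18 = 20.2 m²/s; V₁ = q/y₁ = 24.7 m/s. Fr₁ = V₁/√(g·y₁) = 8.74.
Bélanger equation: y₂/y₁ = ½[√(1 + 8Fr₁²) − 1] = ½[√612.8 − 1] = 11.9.
y₂ = 11.9 × 0.815 = 9.68 m.
V₂ = q/y₂ = 20.2/9.68 = 2.08 m/s. E₁ = y₁ + V₁²/2g = 32.0 m; E₂ = y₂ + V₂²/2g = 9.90 m. ΔE = E₁ − E₂ = 22.1 m.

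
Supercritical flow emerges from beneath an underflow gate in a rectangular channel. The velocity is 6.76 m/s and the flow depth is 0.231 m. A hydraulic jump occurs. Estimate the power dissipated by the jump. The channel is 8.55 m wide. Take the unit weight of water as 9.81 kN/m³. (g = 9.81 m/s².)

Fr₁ = V₁/√(g·y₁) = 6.76/√(9.81×0.231) = 4.49.
Conjugate-depth relation: y₂/y₁ = ½[√(1 + 8Fr₁²) − 1] = ½[√162.3 − 1] = 5.87.
y₂ = 5.87 × 0.231 = 1.36 m.
Head loss: ΔE = (y₂ − y₁)³/(4y₁y₂) = (1.36 − 0.231)³/(4×0.231×1.36) = 1.42/1.25 = 1.14 m.
q = V₁·y₁ = 6.76 × 0.231 = 1.56 m²/s. Q = q·b = 1.56 × 8.55 = 13.4 m³/s. P = γ·Q·ΔE = 9.81 × 13.4 × 1.14 = 149 kW.

P = 149 kW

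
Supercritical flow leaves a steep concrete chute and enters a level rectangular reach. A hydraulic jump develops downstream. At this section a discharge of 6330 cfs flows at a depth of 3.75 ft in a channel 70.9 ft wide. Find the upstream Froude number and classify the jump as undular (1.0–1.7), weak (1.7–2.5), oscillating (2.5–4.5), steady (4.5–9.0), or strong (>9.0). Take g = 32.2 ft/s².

q = Q/b = 6330/70.9 = 89.3 ft²/s; V₁ = q/y₁ = 23.8 ft/s. Fr₁ = V₁/√(g·y₁) = 2.17.
Fr₁ = 2.17 lies in the weak range.

Fr₁ = 2.17; weak jump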